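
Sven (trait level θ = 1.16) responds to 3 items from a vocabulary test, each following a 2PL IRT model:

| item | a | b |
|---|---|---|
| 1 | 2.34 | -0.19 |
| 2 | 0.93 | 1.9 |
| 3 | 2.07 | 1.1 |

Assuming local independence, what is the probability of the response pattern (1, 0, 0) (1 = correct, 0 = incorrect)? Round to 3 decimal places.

P(θ) = 1 / (1 + exp(−a(θ − b)))
P_1 = 1/(1+e^{-3.1590}) = 0.9593
P_2 = 1/(1+e^{0.6882}) = 0.3344
P_3 = 1/(1+e^{-0.1242}) = 0.5310
L = P_1 × (1−P_2) × (1−P_3) = 0.9593 × 0.6656 × 0.4690 = 0.29943

0.299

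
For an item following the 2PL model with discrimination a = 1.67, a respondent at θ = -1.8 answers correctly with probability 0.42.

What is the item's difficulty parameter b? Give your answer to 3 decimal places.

P(θ) = 1 / (1 + exp(−a(θ − b)))
logit(0.42) = ln(0.42/0.58) = -0.3228
b = θ − logit/(a) = -1.8 − (-0.3228)/1.6700 = -1.6067

-1.607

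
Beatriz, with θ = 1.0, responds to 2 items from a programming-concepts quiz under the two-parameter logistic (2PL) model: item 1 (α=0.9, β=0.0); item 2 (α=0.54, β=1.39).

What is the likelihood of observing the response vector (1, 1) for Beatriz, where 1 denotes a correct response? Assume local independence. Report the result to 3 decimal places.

0.318

P(θ) = 1 / (1 + exp(−α(θ − β)))
P_1 = 1/(1+e^{-0.9000}) = 0.7109
P_2 = 1/(1+e^{0.2106}) = 0.4475
L = P_1 × P_2 = 0.7109 × 0.4475 = 0.31818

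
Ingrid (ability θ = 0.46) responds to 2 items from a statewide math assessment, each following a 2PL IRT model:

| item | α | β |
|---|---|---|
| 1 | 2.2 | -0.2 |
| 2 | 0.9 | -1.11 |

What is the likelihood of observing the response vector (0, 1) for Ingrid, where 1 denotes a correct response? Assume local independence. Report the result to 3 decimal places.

0.153

P(θ) = 1 / (1 + exp(−α(θ − β)))
P_1 = 1/(1+e^{-1.4520}) = 0.8103
P_2 = 1/(1+e^{-1.4130}) = 0.8042
L = (1−P_1) × P_2 = 0.1897 × 0.8042 = 0.15256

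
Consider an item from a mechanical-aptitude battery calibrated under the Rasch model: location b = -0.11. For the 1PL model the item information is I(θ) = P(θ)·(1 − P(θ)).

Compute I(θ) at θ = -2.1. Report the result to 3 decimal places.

P = 1/(1+e^{1.9900}) = 0.1203
P(1−P) = 0.1203 × 0.8797 = 0.1058
I = P(1−P) = 0.10580

0.106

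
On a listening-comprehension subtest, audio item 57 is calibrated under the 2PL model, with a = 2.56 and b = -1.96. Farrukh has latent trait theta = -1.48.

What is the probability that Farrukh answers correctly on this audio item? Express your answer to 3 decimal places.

P(theta) = 1 / (1 + exp(−a(theta − b)))
Exponent: 2.56 × (-1.48 − (-1.96)) = 1.2288
1/(1 + e^{-1.2288}) = 0.7736

0.774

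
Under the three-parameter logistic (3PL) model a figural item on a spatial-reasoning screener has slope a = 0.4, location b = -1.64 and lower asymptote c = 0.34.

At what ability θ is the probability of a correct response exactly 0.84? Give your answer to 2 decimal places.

P(θ) = c + (1 − c) · 1 / (1 + exp(−a(θ − b)))
Remove guessing floor: (0.84 − 0.34)/(1 − 0.34) = 0.7576
logit = ln(0.7576/0.2424) = 1.1394
θ = b + logit/(a) = -1.64 + 1.1394/0.4000 = 1.2086

1.21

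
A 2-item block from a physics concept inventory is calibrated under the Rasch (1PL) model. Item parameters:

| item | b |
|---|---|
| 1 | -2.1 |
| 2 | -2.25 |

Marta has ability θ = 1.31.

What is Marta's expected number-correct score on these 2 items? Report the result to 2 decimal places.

1.94

P(θ) = 1 / (1 + exp(−(θ − b)))
P_1 = 1/(1+e^{-3.4100}) = 0.9680
P_2 = 1/(1+e^{-3.5600}) = 0.9723
E[score] = 0.9680 + 0.9723 = 1.9404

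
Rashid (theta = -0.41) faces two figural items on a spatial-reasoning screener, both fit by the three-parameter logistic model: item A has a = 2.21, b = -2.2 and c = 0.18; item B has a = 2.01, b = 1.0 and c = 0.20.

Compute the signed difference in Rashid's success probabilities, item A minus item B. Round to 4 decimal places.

P(theta) = c + (1 − c) · 1 / (1 + exp(−a(theta − b)))
P_A = 0.9846
P_B = 0.2444
P_A − P_B = 0.7402

0.7402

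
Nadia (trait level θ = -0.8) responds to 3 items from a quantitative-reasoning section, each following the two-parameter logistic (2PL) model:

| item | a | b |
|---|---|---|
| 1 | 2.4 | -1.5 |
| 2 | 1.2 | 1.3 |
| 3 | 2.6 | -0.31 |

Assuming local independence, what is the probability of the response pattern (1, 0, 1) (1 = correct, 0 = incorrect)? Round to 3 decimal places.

0.171

P(θ) = 1 / (1 + exp(−a(θ − b)))
P_1 = 1/(1+e^{-1.6800}) = 0.8429
P_2 = 1/(1+e^{2.5200}) = 0.0745
P_3 = 1/(1+e^{1.2740}) = 0.2186
L = P_1 × (1−P_2) × P_3 = 0.8429 × 0.9255 × 0.2186 = 0.17052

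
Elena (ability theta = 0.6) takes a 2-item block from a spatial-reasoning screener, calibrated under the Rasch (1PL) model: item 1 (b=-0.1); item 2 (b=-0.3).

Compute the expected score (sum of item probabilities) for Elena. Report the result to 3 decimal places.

1.379

P(theta) = 1 / (1 + exp(−(theta − b)))
P_1 = 1/(1+e^{-0.7000}) = 0.6682
P_2 = 1/(1+e^{-0.9000}) = 0.7109
E[score] = 0.6682 + 0.7109 = 1.3791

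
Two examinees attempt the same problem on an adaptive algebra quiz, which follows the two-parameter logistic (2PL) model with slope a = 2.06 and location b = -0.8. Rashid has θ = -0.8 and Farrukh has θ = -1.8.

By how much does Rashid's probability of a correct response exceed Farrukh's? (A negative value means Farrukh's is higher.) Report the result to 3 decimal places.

0.387

P(θ) = 1 / (1 + exp(−a(θ − b)))
P(Rashid) = 0.5000  [exponent 0.0000]
P(Farrukh) = 0.1130  [exponent -2.0600]
Difference = 0.5000 − 0.1130 = 0.3870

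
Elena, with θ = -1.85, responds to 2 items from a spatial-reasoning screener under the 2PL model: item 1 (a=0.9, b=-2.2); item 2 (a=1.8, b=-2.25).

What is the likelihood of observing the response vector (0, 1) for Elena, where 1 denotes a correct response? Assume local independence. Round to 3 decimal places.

0.284

P(θ) = 1 / (1 + exp(−a(θ − b)))
P_1 = 1/(1+e^{-0.3150}) = 0.5781
P_2 = 1/(1+e^{-0.7200}) = 0.6726
L = (1−P_1) × P_2 = 0.4219 × 0.6726 = 0.28377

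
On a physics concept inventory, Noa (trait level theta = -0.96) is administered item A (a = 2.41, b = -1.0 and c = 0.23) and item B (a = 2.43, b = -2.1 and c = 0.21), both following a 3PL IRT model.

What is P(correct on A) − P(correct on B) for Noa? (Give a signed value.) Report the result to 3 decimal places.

P(theta) = c + (1 − c) · 1 / (1 + exp(−a(theta − b)))
P_A = 0.6335
P_B = 0.9534
P_A − P_B = -0.3199

-0.320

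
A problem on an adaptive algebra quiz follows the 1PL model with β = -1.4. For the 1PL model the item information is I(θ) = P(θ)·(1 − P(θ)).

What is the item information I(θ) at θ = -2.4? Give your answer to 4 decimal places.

0.1966

P = 1/(1+e^{1.0000}) = 0.2689
P(1−P) = 0.2689 × 0.7311 = 0.1966
I = P(1−P) = 0.19661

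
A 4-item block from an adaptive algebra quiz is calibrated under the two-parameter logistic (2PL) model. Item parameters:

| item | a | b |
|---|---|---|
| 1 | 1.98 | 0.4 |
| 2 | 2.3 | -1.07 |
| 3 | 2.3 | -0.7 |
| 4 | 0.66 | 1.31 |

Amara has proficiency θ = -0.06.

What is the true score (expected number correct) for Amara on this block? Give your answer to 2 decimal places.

P(θ) = 1 / (1 + exp(−a(θ − b)))
P_1 = 1/(1+e^{0.9108}) = 0.2868
P_2 = 1/(1+e^{-2.3230}) = 0.9108
P_3 = 1/(1+e^{-1.4720}) = 0.8134
P_4 = 1/(1+e^{0.9042}) = 0.2882
E[score] = 0.2868 + 0.9108 + 0.8134 + 0.2882 = 2.2991

2.30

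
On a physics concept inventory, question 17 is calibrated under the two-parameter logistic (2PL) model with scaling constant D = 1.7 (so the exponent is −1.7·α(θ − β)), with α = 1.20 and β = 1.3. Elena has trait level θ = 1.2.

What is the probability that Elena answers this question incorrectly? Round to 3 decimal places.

0.551

P(θ) = 1 / (1 + exp(−D·α(θ − β)))
Exponent: 1.7 × 1.20 × (1.2 − 1.3) = -0.2040
1/(1 + e^{0.2040}) = 0.4492
P = 0.4492
P(incorrect) = 1 − 0.4492 = 0.5508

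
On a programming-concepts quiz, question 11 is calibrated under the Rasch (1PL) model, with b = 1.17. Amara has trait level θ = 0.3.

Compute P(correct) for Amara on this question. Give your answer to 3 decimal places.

P(θ) = 1 / (1 + exp(−(θ − b)))
Exponent: (0.3 − 1.17) = -0.8700
1/(1 + e^{0.8700}) = 0.2953
P = 0.2953

0.295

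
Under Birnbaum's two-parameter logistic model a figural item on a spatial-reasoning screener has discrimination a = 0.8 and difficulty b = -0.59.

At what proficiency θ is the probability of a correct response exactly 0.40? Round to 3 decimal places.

P(θ) = 1 / (1 + exp(−a(θ − b)))
logit = ln(0.4000/0.6000) = -0.4055
θ = b + logit/(a) = -0.59 + (-0.4055)/0.8000 = -1.0968

-1.097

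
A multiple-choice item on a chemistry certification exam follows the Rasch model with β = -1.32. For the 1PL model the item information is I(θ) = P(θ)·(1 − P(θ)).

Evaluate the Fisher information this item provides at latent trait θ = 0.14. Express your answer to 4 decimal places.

P = 1/(1+e^{-1.4600}) = 0.8115
P(1−P) = 0.8115 × 0.1885 = 0.1529
I = P(1−P) = 0.15295

0.1529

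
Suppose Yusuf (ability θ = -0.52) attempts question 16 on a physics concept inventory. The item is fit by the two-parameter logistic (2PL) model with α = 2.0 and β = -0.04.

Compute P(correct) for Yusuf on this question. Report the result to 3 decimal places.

0.277

P(θ) = 1 / (1 + exp(−α(θ − β)))
Exponent: 2.0 × (-0.52 − (-0.04)) = -0.9600
1/(1 + e^{0.9600}) = 0.2769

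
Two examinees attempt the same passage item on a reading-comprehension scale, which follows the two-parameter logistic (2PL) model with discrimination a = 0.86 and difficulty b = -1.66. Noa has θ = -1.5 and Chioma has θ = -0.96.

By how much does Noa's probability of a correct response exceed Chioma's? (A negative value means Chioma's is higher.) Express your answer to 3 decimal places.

P(θ) = 1 / (1 + exp(−a(θ − b)))
P(Noa) = 0.5343  [exponent 0.1376]
P(Chioma) = 0.6461  [exponent 0.6020]
Difference = 0.5343 − 0.6461 = -0.1118

-0.112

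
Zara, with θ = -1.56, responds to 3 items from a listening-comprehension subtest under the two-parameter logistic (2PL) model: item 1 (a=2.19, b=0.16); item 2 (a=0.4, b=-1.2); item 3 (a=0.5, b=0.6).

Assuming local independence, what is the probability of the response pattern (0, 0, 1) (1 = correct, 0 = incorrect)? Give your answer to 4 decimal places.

P(θ) = 1 / (1 + exp(−a(θ − b)))
P_1 = 1/(1+e^{3.7668}) = 0.0226
P_2 = 1/(1+e^{0.1440}) = 0.4641
P_3 = 1/(1+e^{1.0800}) = 0.2535
L = (1−P_1) × (1−P_2) × P_3 = 0.9774 × 0.5359 × 0.2535 = 0.13279

0.1328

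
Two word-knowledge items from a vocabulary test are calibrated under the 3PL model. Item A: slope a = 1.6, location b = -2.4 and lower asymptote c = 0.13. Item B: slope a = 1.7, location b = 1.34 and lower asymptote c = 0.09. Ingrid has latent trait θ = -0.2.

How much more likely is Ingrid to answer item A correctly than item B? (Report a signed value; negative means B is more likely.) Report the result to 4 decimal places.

P(θ) = c + (1 − c) · 1 / (1 + exp(−a(θ − b)))
P_A = 0.9750
P_B = 0.1519
P_A − P_B = 0.8231

0.8231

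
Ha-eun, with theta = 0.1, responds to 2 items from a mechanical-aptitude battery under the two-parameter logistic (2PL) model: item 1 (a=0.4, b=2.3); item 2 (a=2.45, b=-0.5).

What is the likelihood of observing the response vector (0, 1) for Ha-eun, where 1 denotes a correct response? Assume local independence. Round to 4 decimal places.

0.5747

P(theta) = 1 / (1 + exp(−a(theta − b)))
P_1 = 1/(1+e^{0.8800}) = 0.2932
P_2 = 1/(1+e^{-1.4700}) = 0.8131
L = (1−P_1) × P_2 = 0.7068 × 0.8131 = 0.57469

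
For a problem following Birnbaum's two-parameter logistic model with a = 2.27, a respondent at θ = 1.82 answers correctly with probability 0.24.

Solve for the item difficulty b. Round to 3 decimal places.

P(θ) = 1 / (1 + exp(−a(θ − b)))
logit(0.24) = ln(0.24/0.76) = -1.1527
b = θ − logit/(a) = 1.82 − (-1.1527)/2.2700 = 2.3278

2.328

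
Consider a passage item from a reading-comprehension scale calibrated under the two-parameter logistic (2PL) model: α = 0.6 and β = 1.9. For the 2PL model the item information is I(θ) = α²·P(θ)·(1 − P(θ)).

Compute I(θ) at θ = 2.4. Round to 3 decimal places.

0.088

P = 1/(1+e^{-0.3000}) = 0.5744
P(1−P) = 0.5744 × 0.4256 = 0.2445
I = α² × P(1−P) = 0.6² × 0.2445 = 0.08800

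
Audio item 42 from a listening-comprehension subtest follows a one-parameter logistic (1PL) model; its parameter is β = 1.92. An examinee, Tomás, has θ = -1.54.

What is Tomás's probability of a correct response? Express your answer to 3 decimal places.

0.030

P(θ) = 1 / (1 + exp(−(θ − β)))
Exponent: (-1.54 − 1.92) = -3.4600
1/(1 + e^{3.4600}) = 0.0305
P = 0.0305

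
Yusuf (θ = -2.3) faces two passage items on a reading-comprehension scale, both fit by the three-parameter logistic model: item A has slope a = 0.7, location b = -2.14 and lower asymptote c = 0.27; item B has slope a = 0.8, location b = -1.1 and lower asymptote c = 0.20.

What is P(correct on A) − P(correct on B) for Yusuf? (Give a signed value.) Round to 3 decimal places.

0.193

P(θ) = c + (1 − c) · 1 / (1 + exp(−a(θ − b)))
P_A = 0.6146
P_B = 0.4215
P_A − P_B = 0.1931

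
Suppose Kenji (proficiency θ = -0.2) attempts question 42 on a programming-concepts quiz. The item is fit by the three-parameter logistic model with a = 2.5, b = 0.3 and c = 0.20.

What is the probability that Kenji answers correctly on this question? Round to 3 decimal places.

P(θ) = c + (1 − c) · 1 / (1 + exp(−a(θ − b)))
Exponent: 2.5 × (-0.2 − 0.3) = -1.2500
1/(1 + e^{1.2500}) = 0.2227
P = 0.20 + 0.80 × 0.2227 = 0.3782

0.378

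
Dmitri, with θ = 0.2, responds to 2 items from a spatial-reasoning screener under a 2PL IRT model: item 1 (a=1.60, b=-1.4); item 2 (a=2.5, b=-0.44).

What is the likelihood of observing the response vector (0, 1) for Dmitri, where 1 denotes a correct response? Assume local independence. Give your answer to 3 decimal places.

P(θ) = 1 / (1 + exp(−a(θ − b)))
P_1 = 1/(1+e^{-2.5600}) = 0.9282
P_2 = 1/(1+e^{-1.6000}) = 0.8320
L = (1−P_1) × P_2 = 0.0718 × 0.8320 = 0.05970

0.060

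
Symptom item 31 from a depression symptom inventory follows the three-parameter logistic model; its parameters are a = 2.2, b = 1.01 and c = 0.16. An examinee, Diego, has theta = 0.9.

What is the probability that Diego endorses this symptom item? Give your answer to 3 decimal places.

0.529

P(theta) = c + (1 − c) · 1 / (1 + exp(−a(theta − b)))
Exponent: 2.2 × (0.9 − 1.01) = -0.2420
1/(1 + e^{0.2420}) = 0.4398
P = 0.16 + 0.84 × 0.4398 = 0.5294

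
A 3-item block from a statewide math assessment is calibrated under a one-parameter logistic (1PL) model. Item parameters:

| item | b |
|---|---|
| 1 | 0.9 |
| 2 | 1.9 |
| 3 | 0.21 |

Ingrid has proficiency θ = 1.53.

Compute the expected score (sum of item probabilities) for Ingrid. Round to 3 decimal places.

P(θ) = 1 / (1 + exp(−(θ − b)))
P_1 = 1/(1+e^{-0.6300}) = 0.6525
P_2 = 1/(1+e^{0.3700}) = 0.4085
P_3 = 1/(1+e^{-1.3200}) = 0.7892
E[score] = 0.6525 + 0.4085 + 0.7892 = 1.8502

1.850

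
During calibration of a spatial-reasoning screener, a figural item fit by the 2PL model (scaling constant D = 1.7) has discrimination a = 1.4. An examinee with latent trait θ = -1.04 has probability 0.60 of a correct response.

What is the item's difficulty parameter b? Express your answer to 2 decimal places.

-1.21

P(θ) = 1 / (1 + exp(−D·a(θ − b)))
logit(0.60) = ln(0.60/0.40) = 0.4055
b = θ − logit/(1.7·a) = -1.04 − 0.4055/2.3800 = -1.2104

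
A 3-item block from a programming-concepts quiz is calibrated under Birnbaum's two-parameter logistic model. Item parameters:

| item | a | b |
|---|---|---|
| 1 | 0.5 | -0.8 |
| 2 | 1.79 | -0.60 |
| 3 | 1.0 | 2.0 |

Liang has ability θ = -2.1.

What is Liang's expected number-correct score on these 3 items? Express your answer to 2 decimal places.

0.42

P(θ) = 1 / (1 + exp(−a(θ − b)))
P_1 = 1/(1+e^{0.6500}) = 0.3430
P_2 = 1/(1+e^{2.6850}) = 0.0639
P_3 = 1/(1+e^{4.1000}) = 0.0163
E[score] = 0.3430 + 0.0639 + 0.0163 = 0.4232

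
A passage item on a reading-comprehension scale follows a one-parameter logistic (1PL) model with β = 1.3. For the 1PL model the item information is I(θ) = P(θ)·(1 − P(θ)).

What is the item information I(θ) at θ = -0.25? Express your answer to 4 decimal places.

P = 1/(1+e^{1.5500}) = 0.1751
P(1−P) = 0.1751 × 0.8249 = 0.1444
I = P(1−P) = 0.14443

0.1444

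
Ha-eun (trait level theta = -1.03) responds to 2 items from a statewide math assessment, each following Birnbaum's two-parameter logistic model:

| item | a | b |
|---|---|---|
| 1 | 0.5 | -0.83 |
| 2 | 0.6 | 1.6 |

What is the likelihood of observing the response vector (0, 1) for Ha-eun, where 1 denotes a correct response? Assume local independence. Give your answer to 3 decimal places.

0.090

P(theta) = 1 / (1 + exp(−a(theta − b)))
P_1 = 1/(1+e^{0.1000}) = 0.4750
P_2 = 1/(1+e^{1.5780}) = 0.1711
L = (1−P_1) × P_2 = 0.5250 × 0.1711 = 0.08981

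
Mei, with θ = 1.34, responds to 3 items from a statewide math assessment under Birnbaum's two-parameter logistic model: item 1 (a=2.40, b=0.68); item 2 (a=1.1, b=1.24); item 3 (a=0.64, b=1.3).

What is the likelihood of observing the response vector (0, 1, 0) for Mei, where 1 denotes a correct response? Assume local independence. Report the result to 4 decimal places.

0.0443

P(θ) = 1 / (1 + exp(−a(θ − b)))
P_1 = 1/(1+e^{-1.5840}) = 0.8298
P_2 = 1/(1+e^{-0.1100}) = 0.5275
P_3 = 1/(1+e^{-0.0256}) = 0.5064
L = (1−P_1) × P_2 × (1−P_3) = 0.1702 × 0.5275 × 0.4936 = 0.04432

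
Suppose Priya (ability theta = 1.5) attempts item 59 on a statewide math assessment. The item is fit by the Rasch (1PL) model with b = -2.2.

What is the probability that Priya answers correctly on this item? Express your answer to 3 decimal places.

0.976

P(theta) = 1 / (1 + exp(−(theta − b)))
Exponent: (1.5 − (-2.2)) = 3.7000
1/(1 + e^{-3.7000}) = 0.9759
P = 0.9759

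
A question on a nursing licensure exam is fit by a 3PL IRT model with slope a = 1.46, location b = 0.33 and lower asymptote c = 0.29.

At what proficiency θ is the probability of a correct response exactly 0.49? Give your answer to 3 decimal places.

P(θ) = c + (1 − c) · 1 / (1 + exp(−a(θ − b)))
Remove guessing floor: (0.49 − 0.29)/(1 − 0.29) = 0.2817
logit = ln(0.2817/0.7183) = -0.9361
θ = b + logit/(a) = 0.33 + (-0.9361)/1.4600 = -0.3112

-0.311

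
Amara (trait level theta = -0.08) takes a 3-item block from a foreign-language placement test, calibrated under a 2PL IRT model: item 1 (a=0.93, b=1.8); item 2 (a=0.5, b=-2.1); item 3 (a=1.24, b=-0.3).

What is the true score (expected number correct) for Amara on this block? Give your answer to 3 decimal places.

P(theta) = 1 / (1 + exp(−a(theta − b)))
P_1 = 1/(1+e^{1.7484}) = 0.1482
P_2 = 1/(1+e^{-1.0100}) = 0.7330
P_3 = 1/(1+e^{-0.2728}) = 0.5678
E[score] = 0.1482 + 0.7330 + 0.5678 = 1.4490

1.449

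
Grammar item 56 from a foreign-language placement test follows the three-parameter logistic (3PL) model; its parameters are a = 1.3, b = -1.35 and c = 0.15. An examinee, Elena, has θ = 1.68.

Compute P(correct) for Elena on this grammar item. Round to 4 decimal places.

P(θ) = c + (1 − c) · 1 / (1 + exp(−a(θ − b)))
Exponent: 1.3 × (1.68 − (-1.35)) = 3.9390
1/(1 + e^{-3.9390}) = 0.9809
P = 0.15 + 0.85 × 0.9809 = 0.9838

0.9838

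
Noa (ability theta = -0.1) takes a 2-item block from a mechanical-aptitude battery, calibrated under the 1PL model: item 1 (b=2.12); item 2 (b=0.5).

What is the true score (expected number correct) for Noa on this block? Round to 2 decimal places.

0.45

P(theta) = 1 / (1 + exp(−(theta − b)))
P_1 = 1/(1+e^{2.2200}) = 0.0980
P_2 = 1/(1+e^{0.6000}) = 0.3543
E[score] = 0.0980 + 0.3543 = 0.4523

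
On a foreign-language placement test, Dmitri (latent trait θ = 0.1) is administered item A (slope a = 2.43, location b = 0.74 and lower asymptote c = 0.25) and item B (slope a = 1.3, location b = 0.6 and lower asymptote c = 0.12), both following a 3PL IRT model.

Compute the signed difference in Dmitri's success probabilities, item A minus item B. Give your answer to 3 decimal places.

-0.041

P(θ) = c + (1 − c) · 1 / (1 + exp(−a(θ − b)))
P_A = 0.3808
P_B = 0.4218
P_A − P_B = -0.0411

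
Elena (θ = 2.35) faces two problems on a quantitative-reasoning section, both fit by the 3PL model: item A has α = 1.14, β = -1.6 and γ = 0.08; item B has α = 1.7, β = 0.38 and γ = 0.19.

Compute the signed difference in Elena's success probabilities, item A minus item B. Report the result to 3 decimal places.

0.017

P(θ) = γ + (1 − γ) · 1 / (1 + exp(−α(θ − β)))
P_A = 0.9899
P_B = 0.9725
P_A − P_B = 0.0174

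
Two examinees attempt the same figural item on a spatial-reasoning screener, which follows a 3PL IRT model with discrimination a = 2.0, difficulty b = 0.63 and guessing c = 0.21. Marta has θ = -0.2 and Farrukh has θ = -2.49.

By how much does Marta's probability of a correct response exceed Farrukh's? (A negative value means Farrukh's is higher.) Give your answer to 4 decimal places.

0.1247

P(θ) = c + (1 − c) · 1 / (1 + exp(−a(θ − b)))
P(Marta) = 0.3362  [exponent -1.6600]
P(Farrukh) = 0.2115  [exponent -6.2400]
Difference = 0.3362 − 0.2115 = 0.1247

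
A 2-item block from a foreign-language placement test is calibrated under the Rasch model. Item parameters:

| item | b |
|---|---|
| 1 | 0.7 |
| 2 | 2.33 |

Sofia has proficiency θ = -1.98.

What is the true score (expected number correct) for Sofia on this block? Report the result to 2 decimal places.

0.08

P(θ) = 1 / (1 + exp(−(θ − b)))
P_1 = 1/(1+e^{2.6800}) = 0.0642
P_2 = 1/(1+e^{4.3100}) = 0.0133
E[score] = 0.0642 + 0.0133 = 0.0774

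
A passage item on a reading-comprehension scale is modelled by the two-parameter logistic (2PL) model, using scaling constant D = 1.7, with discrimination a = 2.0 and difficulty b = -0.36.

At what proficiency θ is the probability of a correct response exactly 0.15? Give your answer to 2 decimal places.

-0.87

P(θ) = 1 / (1 + exp(−D·a(θ − b)))
logit = ln(0.1500/0.8500) = -1.7346
θ = b + logit/(1.7·a) = -0.36 + (-1.7346)/3.4000 = -0.8702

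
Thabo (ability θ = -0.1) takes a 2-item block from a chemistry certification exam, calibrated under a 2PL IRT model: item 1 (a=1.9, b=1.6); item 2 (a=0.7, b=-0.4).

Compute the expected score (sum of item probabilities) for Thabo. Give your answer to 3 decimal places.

0.590

P(θ) = 1 / (1 + exp(−a(θ − b)))
P_1 = 1/(1+e^{3.2300}) = 0.0381
P_2 = 1/(1+e^{-0.2100}) = 0.5523
E[score] = 0.0381 + 0.5523 = 0.5904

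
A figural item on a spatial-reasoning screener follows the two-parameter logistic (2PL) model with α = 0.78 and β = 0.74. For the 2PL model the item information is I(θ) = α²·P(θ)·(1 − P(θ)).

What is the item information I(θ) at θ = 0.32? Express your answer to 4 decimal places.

P = 1/(1+e^{0.3276}) = 0.4188
P(1−P) = 0.4188 × 0.5812 = 0.2434
I = α² × P(1−P) = 0.78² × 0.2434 = 0.14809

0.1481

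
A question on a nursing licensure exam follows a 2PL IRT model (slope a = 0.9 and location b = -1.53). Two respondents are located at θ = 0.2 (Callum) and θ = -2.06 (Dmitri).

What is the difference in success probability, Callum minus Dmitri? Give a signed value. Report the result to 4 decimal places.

0.4430

P(θ) = 1 / (1 + exp(−a(θ − b)))
P(Callum) = 0.8259  [exponent 1.5570]
P(Dmitri) = 0.3830  [exponent -0.4770]
Difference = 0.8259 − 0.3830 = 0.4430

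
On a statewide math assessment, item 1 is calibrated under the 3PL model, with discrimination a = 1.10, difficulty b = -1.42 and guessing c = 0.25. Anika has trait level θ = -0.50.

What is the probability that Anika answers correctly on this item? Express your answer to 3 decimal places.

0.800

P(θ) = c + (1 − c) · 1 / (1 + exp(−a(θ − b)))
Exponent: 1.10 × (-0.50 − (-1.42)) = 1.0120
1/(1 + e^{-1.0120}) = 0.7334
P = 0.25 + 0.75 × 0.7334 = 0.8001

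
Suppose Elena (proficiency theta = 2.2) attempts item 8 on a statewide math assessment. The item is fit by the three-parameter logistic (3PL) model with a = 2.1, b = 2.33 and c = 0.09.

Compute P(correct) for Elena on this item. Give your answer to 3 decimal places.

P(theta) = c + (1 − c) · 1 / (1 + exp(−a(theta − b)))
Exponent: 2.1 × (2.2 − 2.33) = -0.2730
1/(1 + e^{0.2730}) = 0.4322
P = 0.09 + 0.91 × 0.4322 = 0.4833

0.483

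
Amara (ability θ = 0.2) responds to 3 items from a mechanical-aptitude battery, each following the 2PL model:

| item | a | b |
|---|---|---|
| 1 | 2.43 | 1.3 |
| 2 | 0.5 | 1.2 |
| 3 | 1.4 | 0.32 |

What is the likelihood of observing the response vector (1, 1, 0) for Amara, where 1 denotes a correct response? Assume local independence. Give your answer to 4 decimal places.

0.0132

P(θ) = 1 / (1 + exp(−a(θ − b)))
P_1 = 1/(1+e^{2.6730}) = 0.0646
P_2 = 1/(1+e^{0.5000}) = 0.3775
P_3 = 1/(1+e^{0.1680}) = 0.4581
L = P_1 × P_2 × (1−P_3) = 0.0646 × 0.3775 × 0.5419 = 0.01321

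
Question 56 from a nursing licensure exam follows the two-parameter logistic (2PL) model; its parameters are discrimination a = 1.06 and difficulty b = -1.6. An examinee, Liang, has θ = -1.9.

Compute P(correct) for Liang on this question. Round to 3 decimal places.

P(θ) = 1 / (1 + exp(−a(θ − b)))
Exponent: 1.06 × (-1.9 − (-1.6)) = -0.3180
1/(1 + e^{0.3180}) = 0.4212

0.421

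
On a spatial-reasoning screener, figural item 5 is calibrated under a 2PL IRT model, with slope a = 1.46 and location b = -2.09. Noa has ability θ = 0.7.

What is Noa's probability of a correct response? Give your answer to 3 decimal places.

0.983

P(θ) = 1 / (1 + exp(−a(θ − b)))
Exponent: 1.46 × (0.7 − (-2.09)) = 4.0734
1/(1 + e^{-4.0734}) = 0.9833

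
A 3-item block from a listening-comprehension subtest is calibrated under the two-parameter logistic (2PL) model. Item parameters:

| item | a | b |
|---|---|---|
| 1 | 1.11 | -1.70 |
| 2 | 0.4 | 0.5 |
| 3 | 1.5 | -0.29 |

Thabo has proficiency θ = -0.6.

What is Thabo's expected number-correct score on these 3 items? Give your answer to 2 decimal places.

1.55

P(θ) = 1 / (1 + exp(−a(θ − b)))
P_1 = 1/(1+e^{-1.2210}) = 0.7722
P_2 = 1/(1+e^{0.4400}) = 0.3917
P_3 = 1/(1+e^{0.4650}) = 0.3858
E[score] = 0.7722 + 0.3917 + 0.3858 = 1.5498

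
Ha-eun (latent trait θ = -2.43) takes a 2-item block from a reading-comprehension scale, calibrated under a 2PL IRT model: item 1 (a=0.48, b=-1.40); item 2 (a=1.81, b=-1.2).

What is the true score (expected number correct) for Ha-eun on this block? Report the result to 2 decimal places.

P(θ) = 1 / (1 + exp(−a(θ − b)))
P_1 = 1/(1+e^{0.4944}) = 0.3789
P_2 = 1/(1+e^{2.2263}) = 0.0974
E[score] = 0.3789 + 0.0974 = 0.4763

0.48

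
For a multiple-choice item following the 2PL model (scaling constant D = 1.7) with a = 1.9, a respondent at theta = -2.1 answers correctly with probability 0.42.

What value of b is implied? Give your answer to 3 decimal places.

P(theta) = 1 / (1 + exp(−D·a(theta − b)))
logit(0.42) = ln(0.42/0.58) = -0.3228
b = theta − logit/(1.7·a) = -2.1 − (-0.3228)/3.2300 = -2.0001

-2.000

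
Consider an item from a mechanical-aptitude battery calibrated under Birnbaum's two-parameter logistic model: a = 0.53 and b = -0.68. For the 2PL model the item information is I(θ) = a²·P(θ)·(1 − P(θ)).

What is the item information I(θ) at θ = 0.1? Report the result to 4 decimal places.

P = 1/(1+e^{-0.4134}) = 0.6019
P(1−P) = 0.6019 × 0.3981 = 0.2396
I = a² × P(1−P) = 0.53² × 0.2396 = 0.06731

0.0673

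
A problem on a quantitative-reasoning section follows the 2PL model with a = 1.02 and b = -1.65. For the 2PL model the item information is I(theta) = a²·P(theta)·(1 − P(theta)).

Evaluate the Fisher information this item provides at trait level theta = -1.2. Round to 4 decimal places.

P = 1/(1+e^{-0.4590}) = 0.6128
P(1−P) = 0.6128 × 0.3872 = 0.2373
I = a² × P(1−P) = 1.02² × 0.2373 = 0.24687

0.2469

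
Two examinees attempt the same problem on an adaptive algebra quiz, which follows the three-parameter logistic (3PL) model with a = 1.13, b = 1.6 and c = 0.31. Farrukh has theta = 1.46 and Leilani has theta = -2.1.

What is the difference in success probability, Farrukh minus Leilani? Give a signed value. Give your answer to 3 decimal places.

P(theta) = c + (1 − c) · 1 / (1 + exp(−a(theta − b)))
P(Farrukh) = 0.6278  [exponent -0.1582]
P(Leilani) = 0.3204  [exponent -4.1810]
Difference = 0.6278 − 0.3204 = 0.3074

0.307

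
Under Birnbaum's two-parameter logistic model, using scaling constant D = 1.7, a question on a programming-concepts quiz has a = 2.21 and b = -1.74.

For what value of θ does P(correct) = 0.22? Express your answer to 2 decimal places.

-2.08

P(θ) = 1 / (1 + exp(−D·a(θ − b)))
logit = ln(0.2200/0.7800) = -1.2657
θ = b + logit/(1.7·a) = -1.74 + (-1.2657)/3.7570 = -2.0769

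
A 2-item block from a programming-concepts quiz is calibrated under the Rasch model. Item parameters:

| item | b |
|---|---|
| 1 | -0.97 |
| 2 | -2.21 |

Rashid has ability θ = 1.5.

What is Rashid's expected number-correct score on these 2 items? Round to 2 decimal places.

1.90

P(θ) = 1 / (1 + exp(−(θ − b)))
P_1 = 1/(1+e^{-2.4700}) = 0.9220
P_2 = 1/(1+e^{-3.7100}) = 0.9761
E[score] = 0.9220 + 0.9761 = 1.8981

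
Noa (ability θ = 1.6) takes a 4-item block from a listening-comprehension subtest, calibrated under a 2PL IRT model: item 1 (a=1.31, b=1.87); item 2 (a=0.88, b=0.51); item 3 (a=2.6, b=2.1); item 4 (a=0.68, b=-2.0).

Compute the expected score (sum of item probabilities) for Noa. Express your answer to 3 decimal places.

2.270

P(θ) = 1 / (1 + exp(−a(θ − b)))
P_1 = 1/(1+e^{0.3537}) = 0.4125
P_2 = 1/(1+e^{-0.9592}) = 0.7230
P_3 = 1/(1+e^{1.3000}) = 0.2142
P_4 = 1/(1+e^{-2.4480}) = 0.9204
E[score] = 0.4125 + 0.7230 + 0.2142 + 0.9204 = 2.2700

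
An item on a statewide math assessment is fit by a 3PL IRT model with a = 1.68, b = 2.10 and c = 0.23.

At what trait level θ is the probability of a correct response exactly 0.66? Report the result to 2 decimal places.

P(θ) = c + (1 − c) · 1 / (1 + exp(−a(θ − b)))
Remove guessing floor: (0.66 − 0.23)/(1 − 0.23) = 0.5584
logit = ln(0.5584/0.4416) = 0.2348
θ = b + logit/(a) = 2.10 + 0.2348/1.6800 = 2.2398

2.24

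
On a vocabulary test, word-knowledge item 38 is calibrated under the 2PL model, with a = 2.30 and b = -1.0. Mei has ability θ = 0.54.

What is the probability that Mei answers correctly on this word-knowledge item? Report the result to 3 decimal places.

P(θ) = 1 / (1 + exp(−a(θ − b)))
Exponent: 2.30 × (0.54 − (-1.0)) = 3.5420
1/(1 + e^{-3.5420}) = 0.9719

0.972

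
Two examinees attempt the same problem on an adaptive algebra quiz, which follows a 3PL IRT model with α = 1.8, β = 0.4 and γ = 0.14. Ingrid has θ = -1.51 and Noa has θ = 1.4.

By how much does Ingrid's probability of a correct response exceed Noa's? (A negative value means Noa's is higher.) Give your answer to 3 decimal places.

P(θ) = γ + (1 − γ) · 1 / (1 + exp(−α(θ − β)))
P(Ingrid) = 0.1668  [exponent -3.4380]
P(Noa) = 0.8780  [exponent 1.8000]
Difference = 0.1668 − 0.8780 = -0.7112

-0.711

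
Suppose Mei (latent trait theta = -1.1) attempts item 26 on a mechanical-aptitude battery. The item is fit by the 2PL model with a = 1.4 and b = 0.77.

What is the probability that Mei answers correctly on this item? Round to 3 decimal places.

0.068

P(theta) = 1 / (1 + exp(−a(theta − b)))
Exponent: 1.4 × (-1.1 − 0.77) = -2.6180
1/(1 + e^{2.6180}) = 0.0680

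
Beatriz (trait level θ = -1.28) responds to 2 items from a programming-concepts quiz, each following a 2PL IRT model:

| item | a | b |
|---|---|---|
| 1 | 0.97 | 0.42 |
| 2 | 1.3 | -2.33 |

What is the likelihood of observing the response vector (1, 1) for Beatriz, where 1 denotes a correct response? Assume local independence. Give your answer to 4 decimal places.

0.1284

P(θ) = 1 / (1 + exp(−a(θ − b)))
P_1 = 1/(1+e^{1.6490}) = 0.1612
P_2 = 1/(1+e^{-1.3650}) = 0.7966
L = P_1 × P_2 = 0.1612 × 0.7966 = 0.12844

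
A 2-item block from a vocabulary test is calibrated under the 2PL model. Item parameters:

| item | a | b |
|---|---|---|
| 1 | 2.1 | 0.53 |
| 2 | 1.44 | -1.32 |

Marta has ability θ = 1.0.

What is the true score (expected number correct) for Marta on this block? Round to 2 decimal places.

P(θ) = 1 / (1 + exp(−a(θ − b)))
P_1 = 1/(1+e^{-0.9870}) = 0.7285
P_2 = 1/(1+e^{-3.3408}) = 0.9658
E[score] = 0.7285 + 0.9658 = 1.6943

1.69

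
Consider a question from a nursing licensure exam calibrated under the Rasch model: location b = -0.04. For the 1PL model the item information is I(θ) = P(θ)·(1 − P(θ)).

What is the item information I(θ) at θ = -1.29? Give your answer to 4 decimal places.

P = 1/(1+e^{1.2500}) = 0.2227
P(1−P) = 0.2227 × 0.7773 = 0.1731
I = P(1−P) = 0.17310

0.1731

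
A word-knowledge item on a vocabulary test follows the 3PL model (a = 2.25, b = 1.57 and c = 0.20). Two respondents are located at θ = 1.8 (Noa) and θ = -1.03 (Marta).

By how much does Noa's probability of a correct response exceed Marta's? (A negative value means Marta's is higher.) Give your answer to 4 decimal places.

P(θ) = c + (1 − c) · 1 / (1 + exp(−a(θ − b)))
P(Noa) = 0.7013  [exponent 0.5175]
P(Marta) = 0.2023  [exponent -5.8500]
Difference = 0.7013 − 0.2023 = 0.4990

0.4990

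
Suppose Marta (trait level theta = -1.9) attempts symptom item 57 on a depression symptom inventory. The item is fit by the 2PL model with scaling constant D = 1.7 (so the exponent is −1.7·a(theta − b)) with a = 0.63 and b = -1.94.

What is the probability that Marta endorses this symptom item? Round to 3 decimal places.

P(theta) = 1 / (1 + exp(−D·a(theta − b)))
Exponent: 1.7 × 0.63 × (-1.9 − (-1.94)) = 0.0428
1/(1 + e^{-0.0428}) = 0.5107
P = 0.5107

0.511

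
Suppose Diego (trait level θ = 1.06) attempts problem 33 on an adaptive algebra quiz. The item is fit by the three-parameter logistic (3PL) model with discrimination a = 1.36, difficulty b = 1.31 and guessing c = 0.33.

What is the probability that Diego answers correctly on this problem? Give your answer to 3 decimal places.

P(θ) = c + (1 − c) · 1 / (1 + exp(−a(θ − b)))
Exponent: 1.36 × (1.06 − 1.31) = -0.3400
1/(1 + e^{0.3400}) = 0.4158
P = 0.33 + 0.67 × 0.4158 = 0.6086

0.609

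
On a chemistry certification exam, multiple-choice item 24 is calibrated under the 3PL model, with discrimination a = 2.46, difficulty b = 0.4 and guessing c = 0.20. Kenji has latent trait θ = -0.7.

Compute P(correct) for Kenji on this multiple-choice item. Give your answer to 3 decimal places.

P(θ) = c + (1 − c) · 1 / (1 + exp(−a(θ − b)))
Exponent: 2.46 × (-0.7 − 0.4) = -2.7060
1/(1 + e^{2.7060}) = 0.0626
P = 0.20 + 0.80 × 0.0626 = 0.2501

0.250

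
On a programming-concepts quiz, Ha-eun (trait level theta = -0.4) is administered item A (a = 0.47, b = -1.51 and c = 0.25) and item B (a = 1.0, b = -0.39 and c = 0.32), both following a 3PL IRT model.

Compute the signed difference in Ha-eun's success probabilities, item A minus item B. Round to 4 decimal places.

P(theta) = c + (1 − c) · 1 / (1 + exp(−a(theta − b)))
P_A = 0.7207
P_B = 0.6583
P_A − P_B = 0.0624

0.0624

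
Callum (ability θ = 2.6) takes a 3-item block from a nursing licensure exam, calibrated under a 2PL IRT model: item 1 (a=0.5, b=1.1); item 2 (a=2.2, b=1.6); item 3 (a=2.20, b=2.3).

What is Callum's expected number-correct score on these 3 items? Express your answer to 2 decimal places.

P(θ) = 1 / (1 + exp(−a(θ − b)))
P_1 = 1/(1+e^{-0.7500}) = 0.6792
P_2 = 1/(1+e^{-2.2000}) = 0.9002
P_3 = 1/(1+e^{-0.6600}) = 0.6593
E[score] = 0.6792 + 0.9002 + 0.6593 = 2.2387

2.24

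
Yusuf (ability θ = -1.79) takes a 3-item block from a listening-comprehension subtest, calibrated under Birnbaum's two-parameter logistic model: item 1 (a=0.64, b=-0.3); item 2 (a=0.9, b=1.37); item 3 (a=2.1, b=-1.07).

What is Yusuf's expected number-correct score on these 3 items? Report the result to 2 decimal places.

0.51

P(θ) = 1 / (1 + exp(−a(θ − b)))
P_1 = 1/(1+e^{0.9536}) = 0.2782
P_2 = 1/(1+e^{2.8440}) = 0.0550
P_3 = 1/(1+e^{1.5120}) = 0.1806
E[score] = 0.2782 + 0.0550 + 0.1806 = 0.5138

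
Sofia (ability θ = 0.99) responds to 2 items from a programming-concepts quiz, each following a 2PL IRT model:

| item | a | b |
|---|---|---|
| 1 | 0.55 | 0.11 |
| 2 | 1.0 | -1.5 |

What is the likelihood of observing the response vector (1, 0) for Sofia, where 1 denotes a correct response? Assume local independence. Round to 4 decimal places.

P(θ) = 1 / (1 + exp(−a(θ − b)))
P_1 = 1/(1+e^{-0.4840}) = 0.6187
P_2 = 1/(1+e^{-2.4900}) = 0.9234
L = P_1 × (1−P_2) = 0.6187 × 0.0766 = 0.04737

0.0474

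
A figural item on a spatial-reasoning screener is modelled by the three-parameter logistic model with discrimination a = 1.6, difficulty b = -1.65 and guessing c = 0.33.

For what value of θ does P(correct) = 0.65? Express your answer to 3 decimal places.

P(θ) = c + (1 − c) · 1 / (1 + exp(−a(θ − b)))
Remove guessing floor: (0.65 − 0.33)/(1 − 0.33) = 0.4776
logit = ln(0.4776/0.5224) = -0.0896
θ = b + logit/(a) = -1.65 + (-0.0896)/1.6000 = -1.7060

-1.706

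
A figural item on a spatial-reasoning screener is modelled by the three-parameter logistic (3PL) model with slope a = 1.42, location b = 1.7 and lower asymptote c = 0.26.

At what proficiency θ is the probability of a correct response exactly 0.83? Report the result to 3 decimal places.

2.552

P(θ) = c + (1 − c) · 1 / (1 + exp(−a(θ − b)))
Remove guessing floor: (0.83 − 0.26)/(1 − 0.26) = 0.7703
logit = ln(0.7703/0.2297) = 1.2098
θ = b + logit/(a) = 1.7 + 1.2098/1.4200 = 2.5520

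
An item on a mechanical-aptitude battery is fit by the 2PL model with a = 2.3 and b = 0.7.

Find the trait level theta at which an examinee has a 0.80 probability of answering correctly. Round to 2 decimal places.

1.30

P(theta) = 1 / (1 + exp(−a(theta − b)))
logit = ln(0.8000/0.2000) = 1.3863
theta = b + logit/(a) = 0.7 + 1.3863/2.3000 = 1.3027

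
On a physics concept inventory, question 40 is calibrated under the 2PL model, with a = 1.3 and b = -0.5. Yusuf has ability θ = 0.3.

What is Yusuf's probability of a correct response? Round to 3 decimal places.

P(θ) = 1 / (1 + exp(−a(θ − b)))
Exponent: 1.3 × (0.3 − (-0.5)) = 1.0400
1/(1 + e^{-1.0400}) = 0.7389

0.739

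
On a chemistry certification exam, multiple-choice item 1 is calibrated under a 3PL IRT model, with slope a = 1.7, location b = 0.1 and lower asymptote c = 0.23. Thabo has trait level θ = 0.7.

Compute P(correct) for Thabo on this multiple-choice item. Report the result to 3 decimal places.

0.796

P(θ) = c + (1 − c) · 1 / (1 + exp(−a(θ − b)))
Exponent: 1.7 × (0.7 − 0.1) = 1.0200
1/(1 + e^{-1.0200}) = 0.7350
P = 0.23 + 0.77 × 0.7350 = 0.7959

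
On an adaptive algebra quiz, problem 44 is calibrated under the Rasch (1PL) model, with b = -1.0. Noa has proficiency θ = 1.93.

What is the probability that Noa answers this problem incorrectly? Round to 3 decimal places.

P(θ) = 1 / (1 + exp(−(θ − b)))
Exponent: (1.93 − (-1.0)) = 2.9300
1/(1 + e^{-2.9300}) = 0.9493
P = 0.9493
P(incorrect) = 1 − 0.9493 = 0.0507

0.051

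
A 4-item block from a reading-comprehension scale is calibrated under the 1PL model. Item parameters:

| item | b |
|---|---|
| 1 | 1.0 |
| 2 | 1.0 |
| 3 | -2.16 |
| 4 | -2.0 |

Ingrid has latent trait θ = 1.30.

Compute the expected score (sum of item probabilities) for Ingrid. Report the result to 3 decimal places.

3.083

P(θ) = 1 / (1 + exp(−(θ − b)))
P_1 = 1/(1+e^{-0.3000}) = 0.5744
P_2 = 1/(1+e^{-0.3000}) = 0.5744
P_3 = 1/(1+e^{-3.4600}) = 0.9695
P_4 = 1/(1+e^{-3.3000}) = 0.9644
E[score] = 0.5744 + 0.5744 + 0.9695 + 0.9644 = 3.0828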